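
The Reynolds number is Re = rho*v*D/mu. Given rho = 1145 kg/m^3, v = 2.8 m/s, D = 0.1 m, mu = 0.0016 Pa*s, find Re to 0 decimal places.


Re = rho * v * D / mu
Re = 1145 * 2.8 * 0.1 / 0.0016
Re = 320.6 / 0.0016
Re = 200375


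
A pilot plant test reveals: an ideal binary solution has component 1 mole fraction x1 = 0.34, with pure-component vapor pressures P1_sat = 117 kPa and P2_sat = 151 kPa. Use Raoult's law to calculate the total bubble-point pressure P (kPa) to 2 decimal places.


P = x1*P1_sat + x2*P2_sat
x2 = 1 - x1 = 1 - 0.34 = 0.66
P = 0.34*117 + 0.66*151
P = 39.78 + 99.66
P = 139.44 kPa


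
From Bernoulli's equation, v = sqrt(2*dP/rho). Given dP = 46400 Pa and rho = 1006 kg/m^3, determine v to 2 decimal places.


v = sqrt(2*dP/rho)
v = sqrt(2*46400/1006)
v = sqrt(92.246521)
v = 9.60 m/s


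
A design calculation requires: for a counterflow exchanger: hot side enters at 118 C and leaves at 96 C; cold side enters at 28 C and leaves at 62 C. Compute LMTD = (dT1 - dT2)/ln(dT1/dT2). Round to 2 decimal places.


dT1 = Th_in - Tc_out = 118 - 62 = 56
dT2 = Th_out - Tc_in = 96 - 28 = 68
LMTD = (dT1 - dT2) / ln(dT1/dT2)
LMTD = (56 - 68) / ln(56/68)
LMTD = 61.81 K


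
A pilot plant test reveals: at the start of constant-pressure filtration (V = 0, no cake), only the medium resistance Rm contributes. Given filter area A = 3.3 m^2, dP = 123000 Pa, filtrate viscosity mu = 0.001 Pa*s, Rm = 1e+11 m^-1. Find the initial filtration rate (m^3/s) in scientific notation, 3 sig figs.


rate = A * dP / (mu * Rm)
rate = 3.3 * 123000 / (0.001 * 1e+11)
rate = 405900.0 / 1.000e+08
rate = 4.06e-03 m^3/s


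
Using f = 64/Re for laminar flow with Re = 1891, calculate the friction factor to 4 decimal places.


f = 64 / Re
f = 64 / 1891
f = 0.0338


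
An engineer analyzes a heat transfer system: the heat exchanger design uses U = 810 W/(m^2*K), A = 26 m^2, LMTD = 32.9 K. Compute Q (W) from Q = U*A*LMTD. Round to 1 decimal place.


Q = U * A * LMTD
Q = 810 * 26 * 32.9
Q = 692874.0 W


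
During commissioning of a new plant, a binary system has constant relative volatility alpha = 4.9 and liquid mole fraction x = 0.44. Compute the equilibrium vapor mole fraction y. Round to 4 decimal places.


y = alpha*x / (1 + (alpha-1)*x)
y = 4.9*0.44 / (1 + (4.9-1)*0.44)
y = 2.156 / (1 + 1.716)
y = 2.156 / 2.716
y = 0.7938


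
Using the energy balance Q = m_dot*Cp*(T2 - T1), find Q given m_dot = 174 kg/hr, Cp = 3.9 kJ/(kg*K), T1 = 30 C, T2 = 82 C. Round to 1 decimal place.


Q = m_dot * Cp * (T2 - T1)
Q = 174 * 3.9 * (82 - 30)
Q = 174 * 3.9 * 52
Q = 35287.2 kJ/hr


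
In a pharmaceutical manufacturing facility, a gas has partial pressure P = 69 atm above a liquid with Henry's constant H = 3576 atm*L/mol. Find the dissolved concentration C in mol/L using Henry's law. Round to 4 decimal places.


C = P / H
C = 69 / 3576
C = 0.0193 mol/L


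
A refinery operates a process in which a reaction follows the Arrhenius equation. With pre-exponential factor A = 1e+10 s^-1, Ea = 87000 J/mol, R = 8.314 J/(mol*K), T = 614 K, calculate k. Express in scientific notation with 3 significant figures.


k = A * exp(-Ea/(R*T))
k = 1e+10 * exp(-87000 / (8.314 * 614))
k = 1e+10 * exp(-17.042797)
k = 3.97e+02


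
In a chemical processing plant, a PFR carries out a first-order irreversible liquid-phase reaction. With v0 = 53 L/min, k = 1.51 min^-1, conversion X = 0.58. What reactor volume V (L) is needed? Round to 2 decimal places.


V = (v0/k) * ln(1/(1-X))
V = (53/1.51) * ln(1/(1-0.58))
V = 35.099338 * ln(2.380952)
V = 35.099338 * 0.8675
V = 30.45 L


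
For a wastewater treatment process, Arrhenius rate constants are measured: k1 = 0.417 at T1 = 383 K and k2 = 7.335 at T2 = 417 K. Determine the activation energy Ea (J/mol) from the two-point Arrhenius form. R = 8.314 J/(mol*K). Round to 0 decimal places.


Ea = R * ln(k2/k1) / (1/T1 - 1/T2)
ln(k2/k1) = ln(7.335/0.417) = 2.8673265
1/T1 - 1/T2 = 1/383 - 1/417 = 0.000212884523
Ea = 8.314 * 2.8673265 / 0.000212884523
Ea = 111981 J/mol


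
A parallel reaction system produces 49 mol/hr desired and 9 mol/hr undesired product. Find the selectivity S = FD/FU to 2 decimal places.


S = desired product rate / undesired product rate
S = 49 / 9
S = 5.44


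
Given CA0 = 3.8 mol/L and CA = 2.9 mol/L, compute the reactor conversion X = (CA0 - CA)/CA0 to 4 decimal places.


X = (CA0 - CA) / CA0
X = (3.8 - 2.9) / 3.8
X = 0.9 / 3.8
X = 0.2368


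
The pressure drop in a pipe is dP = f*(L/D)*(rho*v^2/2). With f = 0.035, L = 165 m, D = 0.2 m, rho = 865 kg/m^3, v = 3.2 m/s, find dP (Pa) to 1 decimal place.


dP = f * (L/D) * (rho*v^2/2)
dP = 0.035 * (165/0.2) * (865*3.2^2/2)
L/D = 825.0
rho*v^2/2 = 865*10.24/2 = 4428.8
dP = 0.035 * 825.0 * 4428.8
dP = 127881.6 Pa


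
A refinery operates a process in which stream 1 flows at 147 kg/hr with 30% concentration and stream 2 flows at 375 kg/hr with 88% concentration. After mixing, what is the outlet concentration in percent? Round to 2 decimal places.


Mass balance on solute: F1*x1 + F2*x2 = F3*x3
F3 = F1 + F2 = 147 + 375 = 522 kg/hr
x3 = (F1*x1 + F2*x2)/F3
x3 = (147*0.3 + 375*0.88) / 522
x3 = 71.67%


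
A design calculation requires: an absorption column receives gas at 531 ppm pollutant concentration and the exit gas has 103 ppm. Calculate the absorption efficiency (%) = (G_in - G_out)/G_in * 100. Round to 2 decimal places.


Efficiency = (G_in - G_out) / G_in * 100%
Efficiency = (531 - 103) / 531 * 100
Efficiency = 428 / 531 * 100
Efficiency = 80.60%


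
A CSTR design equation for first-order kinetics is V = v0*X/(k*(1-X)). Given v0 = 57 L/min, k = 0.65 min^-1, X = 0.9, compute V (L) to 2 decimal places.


V = v0 * X / (k * (1 - X))
V = 57 * 0.9 / (0.65 * (1 - 0.9))
V = 51.3 / (0.65 * 0.1)
V = 51.3 / 0.065
V = 789.23 L


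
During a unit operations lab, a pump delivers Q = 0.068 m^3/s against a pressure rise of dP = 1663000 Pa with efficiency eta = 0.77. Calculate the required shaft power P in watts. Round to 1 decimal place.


P = Q * dP / eta
P = 0.068 * 1663000 / 0.77
P = 113084.0 / 0.77
P = 146862.3 W


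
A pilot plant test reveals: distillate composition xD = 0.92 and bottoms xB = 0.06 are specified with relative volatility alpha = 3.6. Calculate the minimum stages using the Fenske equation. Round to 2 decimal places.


N_min = ln((xD*(1-xB))/(xB*(1-xD))) / ln(alpha)
Numerator inside ln: 0.8648 / 0.0048 = 180.166667
ln(180.166667) = 5.193882
ln(alpha) = ln(3.6) = 1.280934
N_min = 5.193882 / 1.280934 = 4.05


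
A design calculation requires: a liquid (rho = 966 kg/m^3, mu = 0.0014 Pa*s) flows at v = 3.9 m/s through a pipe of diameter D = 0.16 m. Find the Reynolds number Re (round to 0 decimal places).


Re = rho * v * D / mu
Re = 966 * 3.9 * 0.16 / 0.0014
Re = 602.784 / 0.0014
Re = 430560


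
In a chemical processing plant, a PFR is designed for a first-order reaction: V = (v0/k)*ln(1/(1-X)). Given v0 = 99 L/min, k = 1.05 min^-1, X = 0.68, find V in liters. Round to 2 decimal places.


V = (v0/k) * ln(1/(1-X))
V = (99/1.05) * ln(1/(1-0.68))
V = 94.285714 * ln(3.125)
V = 94.285714 * 1.139434
V = 107.43 L


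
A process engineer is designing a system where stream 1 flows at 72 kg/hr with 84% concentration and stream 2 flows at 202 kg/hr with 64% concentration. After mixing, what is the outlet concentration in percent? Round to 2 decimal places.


Mass balance on solute: F1*x1 + F2*x2 = F3*x3
F3 = F1 + F2 = 72 + 202 = 274 kg/hr
x3 = (F1*x1 + F2*x2)/F3
x3 = (72*0.84 + 202*0.64) / 274
x3 = 69.26%


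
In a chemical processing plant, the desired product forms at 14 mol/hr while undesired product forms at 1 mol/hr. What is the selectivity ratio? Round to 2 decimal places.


S = desired product rate / undesired product rate
S = 14 / 1
S = 14.00


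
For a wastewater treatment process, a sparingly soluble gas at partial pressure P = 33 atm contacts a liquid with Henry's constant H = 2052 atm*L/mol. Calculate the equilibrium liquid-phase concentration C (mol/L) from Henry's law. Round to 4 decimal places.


C = P / H
C = 33 / 2052
C = 0.0161 mol/L


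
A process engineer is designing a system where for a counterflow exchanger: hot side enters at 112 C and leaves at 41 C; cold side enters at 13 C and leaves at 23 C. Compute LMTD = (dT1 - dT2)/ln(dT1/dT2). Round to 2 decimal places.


dT1 = Th_in - Tc_out = 112 - 23 = 89
dT2 = Th_out - Tc_in = 41 - 13 = 28
LMTD = (dT1 - dT2) / ln(dT1/dT2)
LMTD = (89 - 28) / ln(89/28)
LMTD = 52.75 K


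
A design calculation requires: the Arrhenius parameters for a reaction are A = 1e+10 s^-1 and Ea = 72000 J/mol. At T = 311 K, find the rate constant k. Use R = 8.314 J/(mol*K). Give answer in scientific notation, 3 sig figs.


k = A * exp(-Ea/(R*T))
k = 1e+10 * exp(-72000 / (8.314 * 311))
k = 1e+10 * exp(-27.845953)
k = 8.07e-03


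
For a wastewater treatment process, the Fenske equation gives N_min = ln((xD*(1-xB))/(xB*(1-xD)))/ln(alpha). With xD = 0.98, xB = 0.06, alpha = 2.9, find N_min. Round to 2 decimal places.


N_min = ln((xD*(1-xB))/(xB*(1-xD))) / ln(alpha)
Numerator inside ln: 0.9212 / 0.0012 = 767.666667
ln(767.666667) = 6.643356
ln(alpha) = ln(2.9) = 1.064711
N_min = 6.643356 / 1.064711 = 6.24


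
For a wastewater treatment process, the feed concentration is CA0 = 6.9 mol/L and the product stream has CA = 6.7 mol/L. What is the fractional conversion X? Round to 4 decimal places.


X = (CA0 - CA) / CA0
X = (6.9 - 6.7) / 6.9
X = 0.2 / 6.9
X = 0.0290


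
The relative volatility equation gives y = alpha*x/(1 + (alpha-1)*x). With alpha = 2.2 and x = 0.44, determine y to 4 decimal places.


y = alpha*x / (1 + (alpha-1)*x)
y = 2.2*0.44 / (1 + (2.2-1)*0.44)
y = 0.968 / (1 + 0.528)
y = 0.968 / 1.528
y = 0.6335


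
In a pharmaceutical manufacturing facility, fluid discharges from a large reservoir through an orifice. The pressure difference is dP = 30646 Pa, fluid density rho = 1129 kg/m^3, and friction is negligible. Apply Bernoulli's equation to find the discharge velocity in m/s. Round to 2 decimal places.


v = sqrt(2*dP/rho)
v = sqrt(2*30646/1129)
v = sqrt(54.288751)
v = 7.37 m/s


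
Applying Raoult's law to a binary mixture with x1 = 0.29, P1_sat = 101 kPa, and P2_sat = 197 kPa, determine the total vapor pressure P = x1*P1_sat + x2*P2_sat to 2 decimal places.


P = x1*P1_sat + x2*P2_sat
x2 = 1 - x1 = 1 - 0.29 = 0.71
P = 0.29*101 + 0.71*197
P = 29.29 + 139.87
P = 169.16 kPa


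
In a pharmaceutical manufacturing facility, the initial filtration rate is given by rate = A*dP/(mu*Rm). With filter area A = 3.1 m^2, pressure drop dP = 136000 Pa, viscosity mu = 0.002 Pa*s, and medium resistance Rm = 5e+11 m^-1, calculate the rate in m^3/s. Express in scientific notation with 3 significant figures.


rate = A * dP / (mu * Rm)
rate = 3.1 * 136000 / (0.002 * 5e+11)
rate = 421600.0 / 1.000e+09
rate = 4.22e-04 m^3/s


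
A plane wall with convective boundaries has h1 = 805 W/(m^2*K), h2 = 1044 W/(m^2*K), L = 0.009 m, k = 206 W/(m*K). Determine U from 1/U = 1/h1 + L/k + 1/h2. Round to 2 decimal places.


1/U = 1/h1 + L/k + 1/h2
1/U = 1/805 + 0.009/206 + 1/1044
1/U = 0.001242236 + 4.36893e-05 + 0.0009578544
1/U = 0.0022437797
U = 445.68 W/(m^2*K)


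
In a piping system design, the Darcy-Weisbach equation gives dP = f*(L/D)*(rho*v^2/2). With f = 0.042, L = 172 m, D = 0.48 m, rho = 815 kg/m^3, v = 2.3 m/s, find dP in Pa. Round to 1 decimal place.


dP = f * (L/D) * (rho*v^2/2)
dP = 0.042 * (172/0.48) * (815*2.3^2/2)
L/D = 358.33333333
rho*v^2/2 = 815*5.29/2 = 2155.675
dP = 0.042 * 358.33333333 * 2155.675
dP = 32442.9 Pa


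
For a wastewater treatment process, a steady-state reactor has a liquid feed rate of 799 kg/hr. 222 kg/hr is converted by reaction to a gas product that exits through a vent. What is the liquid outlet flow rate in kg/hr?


Steady-state mass balance on the main outlet: F_out = F_in - F_removed
F_out = 799 - 222
F_out = 577 kg/hr


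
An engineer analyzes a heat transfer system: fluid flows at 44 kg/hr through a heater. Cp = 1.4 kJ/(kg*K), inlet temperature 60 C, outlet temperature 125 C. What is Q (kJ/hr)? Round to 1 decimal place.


Q = m_dot * Cp * (T2 - T1)
Q = 44 * 1.4 * (125 - 60)
Q = 44 * 1.4 * 65
Q = 4004.0 kJ/hr


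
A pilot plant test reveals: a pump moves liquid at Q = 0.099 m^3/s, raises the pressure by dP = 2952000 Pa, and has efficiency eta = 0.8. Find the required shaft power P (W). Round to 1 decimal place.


P = Q * dP / eta
P = 0.099 * 2952000 / 0.8
P = 292248.0 / 0.8
P = 365310.0 W


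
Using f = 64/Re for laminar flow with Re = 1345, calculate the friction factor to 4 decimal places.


f = 64 / Re
f = 64 / 1345
f = 0.0476


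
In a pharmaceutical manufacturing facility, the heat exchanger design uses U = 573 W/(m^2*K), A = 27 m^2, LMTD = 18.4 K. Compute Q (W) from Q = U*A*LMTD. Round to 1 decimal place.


Q = U * A * LMTD
Q = 573 * 27 * 18.4
Q = 284666.4 W


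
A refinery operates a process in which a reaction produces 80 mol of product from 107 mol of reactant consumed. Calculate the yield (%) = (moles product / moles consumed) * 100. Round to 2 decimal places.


Yield = (moles product / moles consumed) * 100%
Yield = (80 / 107) * 100
Yield = 0.7477 * 100
Yield = 74.77%


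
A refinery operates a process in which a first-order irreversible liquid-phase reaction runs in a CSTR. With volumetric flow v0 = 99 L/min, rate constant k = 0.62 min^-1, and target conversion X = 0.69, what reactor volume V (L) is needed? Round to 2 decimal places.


V = v0 * X / (k * (1 - X))
V = 99 * 0.69 / (0.62 * (1 - 0.69))
V = 68.31 / (0.62 * 0.31)
V = 68.31 / 0.1922
V = 355.41 L


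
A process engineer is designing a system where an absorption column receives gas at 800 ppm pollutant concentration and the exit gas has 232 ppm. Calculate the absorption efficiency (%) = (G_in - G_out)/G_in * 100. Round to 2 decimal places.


Efficiency = (G_in - G_out) / G_in * 100%
Efficiency = (800 - 232) / 800 * 100
Efficiency = 568 / 800 * 100
Efficiency = 71.00%


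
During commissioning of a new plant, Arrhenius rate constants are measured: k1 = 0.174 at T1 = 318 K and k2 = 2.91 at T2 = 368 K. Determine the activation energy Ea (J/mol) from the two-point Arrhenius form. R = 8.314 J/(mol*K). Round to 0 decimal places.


Ea = R * ln(k2/k1) / (1/T1 - 1/T2)
ln(k2/k1) = ln(2.91/0.174) = 2.8168531
1/T1 - 1/T2 = 1/318 - 1/368 = 0.000427262784
Ea = 8.314 * 2.8168531 / 0.000427262784
Ea = 54812 J/mol


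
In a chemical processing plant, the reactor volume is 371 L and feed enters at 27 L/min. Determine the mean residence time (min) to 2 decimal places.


tau = V / v0
tau = 371 / 27
tau = 13.74 min


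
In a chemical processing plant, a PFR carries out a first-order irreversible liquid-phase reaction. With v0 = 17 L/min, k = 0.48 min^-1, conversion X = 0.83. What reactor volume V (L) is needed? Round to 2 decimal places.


V = (v0/k) * ln(1/(1-X))
V = (17/0.48) * ln(1/(1-0.83))
V = 35.416667 * ln(5.882353)
V = 35.416667 * 1.771957
V = 62.76 L


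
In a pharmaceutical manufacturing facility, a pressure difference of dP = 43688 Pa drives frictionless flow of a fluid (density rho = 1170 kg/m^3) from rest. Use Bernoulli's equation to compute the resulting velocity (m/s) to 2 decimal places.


v = sqrt(2*dP/rho)
v = sqrt(2*43688/1170)
v = sqrt(74.680342)
v = 8.64 m/s


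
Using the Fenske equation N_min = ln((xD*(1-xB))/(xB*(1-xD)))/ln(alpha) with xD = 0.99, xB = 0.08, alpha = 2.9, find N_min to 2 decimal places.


N_min = ln((xD*(1-xB))/(xB*(1-xD))) / ln(alpha)
Numerator inside ln: 0.9108 / 0.0008 = 1138.5
ln(1138.5) = 7.037467
ln(alpha) = ln(2.9) = 1.064711
N_min = 7.037467 / 1.064711 = 6.61


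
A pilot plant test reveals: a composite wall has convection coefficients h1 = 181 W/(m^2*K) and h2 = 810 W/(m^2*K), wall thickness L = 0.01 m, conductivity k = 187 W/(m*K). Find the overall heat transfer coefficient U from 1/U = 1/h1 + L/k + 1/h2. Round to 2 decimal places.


1/U = 1/h1 + L/k + 1/h2
1/U = 1/181 + 0.01/187 + 1/810
1/U = 0.0055248619 + 5.34759e-05 + 0.0012345679
1/U = 0.0068129057
U = 146.78 W/(m^2*K)


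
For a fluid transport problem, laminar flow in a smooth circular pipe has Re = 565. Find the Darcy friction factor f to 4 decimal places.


f = 64 / Re
f = 64 / 565
f = 0.1133


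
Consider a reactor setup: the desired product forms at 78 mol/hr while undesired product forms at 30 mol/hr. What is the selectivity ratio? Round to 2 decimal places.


S = desired product rate / undesired product rate
S = 78 / 30
S = 2.60


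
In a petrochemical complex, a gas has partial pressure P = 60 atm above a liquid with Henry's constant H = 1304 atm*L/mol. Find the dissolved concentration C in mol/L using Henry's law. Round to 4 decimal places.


C = P / H
C = 60 / 1304
C = 0.0460 mol/L


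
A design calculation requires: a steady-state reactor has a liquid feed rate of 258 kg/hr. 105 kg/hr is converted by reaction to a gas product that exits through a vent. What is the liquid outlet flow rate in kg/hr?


Steady-state mass balance on the main outlet: F_out = F_in - F_removed
F_out = 258 - 105
F_out = 153 kg/hr


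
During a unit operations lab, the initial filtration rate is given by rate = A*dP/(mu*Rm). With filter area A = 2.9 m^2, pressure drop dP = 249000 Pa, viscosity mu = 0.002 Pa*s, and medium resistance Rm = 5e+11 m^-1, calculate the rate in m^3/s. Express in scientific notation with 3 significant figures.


rate = A * dP / (mu * Rm)
rate = 2.9 * 249000 / (0.002 * 5e+11)
rate = 722100.0 / 1.000e+09
rate = 7.22e-04 m^3/s


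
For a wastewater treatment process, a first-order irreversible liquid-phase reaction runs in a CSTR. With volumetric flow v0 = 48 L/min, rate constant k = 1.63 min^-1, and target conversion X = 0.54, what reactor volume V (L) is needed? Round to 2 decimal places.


V = v0 * X / (k * (1 - X))
V = 48 * 0.54 / (1.63 * (1 - 0.54))
V = 25.92 / (1.63 * 0.46)
V = 25.92 / 0.7498
V = 34.57 L


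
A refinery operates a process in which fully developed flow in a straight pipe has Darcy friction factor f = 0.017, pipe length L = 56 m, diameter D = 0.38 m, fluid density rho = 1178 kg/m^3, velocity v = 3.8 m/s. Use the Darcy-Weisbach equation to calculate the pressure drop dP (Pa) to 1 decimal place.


dP = f * (L/D) * (rho*v^2/2)
dP = 0.017 * (56/0.38) * (1178*3.8^2/2)
L/D = 147.36842105
rho*v^2/2 = 1178*14.44/2 = 8505.16
dP = 0.017 * 147.36842105 * 8505.16
dP = 21307.7 Pa


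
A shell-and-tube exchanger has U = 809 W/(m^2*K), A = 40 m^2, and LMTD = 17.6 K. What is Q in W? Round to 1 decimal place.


Q = U * A * LMTD
Q = 809 * 40 * 17.6
Q = 569536.0 W


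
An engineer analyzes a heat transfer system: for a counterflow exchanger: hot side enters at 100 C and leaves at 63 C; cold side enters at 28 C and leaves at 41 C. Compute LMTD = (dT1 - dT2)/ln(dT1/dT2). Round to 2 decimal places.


dT1 = Th_in - Tc_out = 100 - 41 = 59
dT2 = Th_out - Tc_in = 63 - 28 = 35
LMTD = (dT1 - dT2) / ln(dT1/dT2)
LMTD = (59 - 35) / ln(59/35)
LMTD = 45.96 K


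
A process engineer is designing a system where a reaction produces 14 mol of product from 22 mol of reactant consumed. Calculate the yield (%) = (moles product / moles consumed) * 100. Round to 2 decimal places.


Yield = (moles product / moles consumed) * 100%
Yield = (14 / 22) * 100
Yield = 0.6364 * 100
Yield = 63.64%


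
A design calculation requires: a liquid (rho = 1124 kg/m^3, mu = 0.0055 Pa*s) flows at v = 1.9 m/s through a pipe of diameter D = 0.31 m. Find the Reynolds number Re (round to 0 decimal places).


Re = rho * v * D / mu
Re = 1124 * 1.9 * 0.31 / 0.0055
Re = 662.036 / 0.0055
Re = 120370


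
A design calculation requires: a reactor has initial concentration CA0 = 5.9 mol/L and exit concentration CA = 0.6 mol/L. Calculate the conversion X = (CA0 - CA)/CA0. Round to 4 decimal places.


X = (CA0 - CA) / CA0
X = (5.9 - 0.6) / 5.9
X = 5.3 / 5.9
X = 0.8983


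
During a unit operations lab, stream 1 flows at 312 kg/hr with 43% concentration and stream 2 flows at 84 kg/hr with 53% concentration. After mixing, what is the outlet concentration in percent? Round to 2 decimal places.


Mass balance on solute: F1*x1 + F2*x2 = F3*x3
F3 = F1 + F2 = 312 + 84 = 396 kg/hr
x3 = (F1*x1 + F2*x2)/F3
x3 = (312*0.43 + 84*0.53) / 396
x3 = 45.12%


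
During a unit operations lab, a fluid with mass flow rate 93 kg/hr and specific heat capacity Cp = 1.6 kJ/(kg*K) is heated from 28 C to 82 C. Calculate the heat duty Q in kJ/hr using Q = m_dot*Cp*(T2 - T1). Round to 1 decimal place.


Q = m_dot * Cp * (T2 - T1)
Q = 93 * 1.6 * (82 - 28)
Q = 93 * 1.6 * 54
Q = 8035.2 kJ/hr


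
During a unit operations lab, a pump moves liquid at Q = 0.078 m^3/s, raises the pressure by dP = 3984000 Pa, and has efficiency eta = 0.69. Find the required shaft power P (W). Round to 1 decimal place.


P = Q * dP / eta
P = 0.078 * 3984000 / 0.69
P = 310752.0 / 0.69
P = 450365.2 W


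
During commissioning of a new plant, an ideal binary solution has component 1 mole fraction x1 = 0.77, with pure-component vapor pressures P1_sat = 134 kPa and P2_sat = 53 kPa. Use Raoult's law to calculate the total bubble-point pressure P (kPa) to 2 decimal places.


P = x1*P1_sat + x2*P2_sat
x2 = 1 - x1 = 1 - 0.77 = 0.23
P = 0.77*134 + 0.23*53
P = 103.18 + 12.19
P = 115.37 kPa


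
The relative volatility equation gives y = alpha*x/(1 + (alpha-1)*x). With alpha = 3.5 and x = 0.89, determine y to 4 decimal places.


y = alpha*x / (1 + (alpha-1)*x)
y = 3.5*0.89 / (1 + (3.5-1)*0.89)
y = 3.115 / (1 + 2.225)
y = 3.115 / 3.225
y = 0.9659


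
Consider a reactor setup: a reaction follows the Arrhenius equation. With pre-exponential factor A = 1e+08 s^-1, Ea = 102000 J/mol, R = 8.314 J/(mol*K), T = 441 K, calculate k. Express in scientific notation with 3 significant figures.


k = A * exp(-Ea/(R*T))
k = 1e+08 * exp(-102000 / (8.314 * 441))
k = 1e+08 * exp(-27.819644)
k = 8.28e-05


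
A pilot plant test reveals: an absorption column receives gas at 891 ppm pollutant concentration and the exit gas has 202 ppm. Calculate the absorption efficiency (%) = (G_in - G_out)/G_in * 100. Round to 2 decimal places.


Efficiency = (G_in - G_out) / G_in * 100%
Efficiency = (891 - 202) / 891 * 100
Efficiency = 689 / 891 * 100
Efficiency = 77.33%


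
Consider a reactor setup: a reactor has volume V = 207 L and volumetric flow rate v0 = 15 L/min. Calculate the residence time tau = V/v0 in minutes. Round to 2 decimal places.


tau = V / v0
tau = 207 / 15
tau = 13.80 min


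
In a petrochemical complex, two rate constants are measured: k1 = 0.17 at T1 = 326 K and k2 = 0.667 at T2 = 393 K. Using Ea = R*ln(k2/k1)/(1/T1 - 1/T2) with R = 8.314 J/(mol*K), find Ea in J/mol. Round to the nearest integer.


Ea = R * ln(k2/k1) / (1/T1 - 1/T2)
ln(k2/k1) = ln(0.667/0.17) = 1.3669916
1/T1 - 1/T2 = 1/326 - 1/393 = 0.0005229554
Ea = 8.314 * 1.3669916 / 0.0005229554
Ea = 21733 J/mol


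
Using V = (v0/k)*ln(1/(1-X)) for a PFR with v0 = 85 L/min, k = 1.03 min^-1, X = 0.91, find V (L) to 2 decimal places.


V = (v0/k) * ln(1/(1-X))
V = (85/1.03) * ln(1/(1-0.91))
V = 82.524272 * ln(11.111111)
V = 82.524272 * 2.407946
V = 198.71 L


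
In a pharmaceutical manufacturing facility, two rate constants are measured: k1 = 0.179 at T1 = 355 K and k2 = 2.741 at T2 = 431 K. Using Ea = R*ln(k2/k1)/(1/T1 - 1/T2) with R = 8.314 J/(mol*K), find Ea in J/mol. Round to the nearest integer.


Ea = R * ln(k2/k1) / (1/T1 - 1/T2)
ln(k2/k1) = ln(2.741/0.179) = 2.7286923
1/T1 - 1/T2 = 1/355 - 1/431 = 0.000496715794
Ea = 8.314 * 2.7286923 / 0.000496715794
Ea = 45673 J/mol


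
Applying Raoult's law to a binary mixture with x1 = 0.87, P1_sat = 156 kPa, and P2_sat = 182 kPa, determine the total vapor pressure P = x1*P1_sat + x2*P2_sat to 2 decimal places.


P = x1*P1_sat + x2*P2_sat
x2 = 1 - x1 = 1 - 0.87 = 0.13
P = 0.87*156 + 0.13*182
P = 135.72 + 23.66
P = 159.38 kPa


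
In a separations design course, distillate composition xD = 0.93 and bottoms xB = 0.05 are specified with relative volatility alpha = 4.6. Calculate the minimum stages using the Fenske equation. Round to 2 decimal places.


N_min = ln((xD*(1-xB))/(xB*(1-xD))) / ln(alpha)
Numerator inside ln: 0.8835 / 0.0035 = 252.428571
ln(252.428571) = 5.531128
ln(alpha) = ln(4.6) = 1.526056
N_min = 5.531128 / 1.526056 = 3.62


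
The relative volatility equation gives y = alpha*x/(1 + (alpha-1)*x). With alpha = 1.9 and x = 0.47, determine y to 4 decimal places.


y = alpha*x / (1 + (alpha-1)*x)
y = 1.9*0.47 / (1 + (1.9-1)*0.47)
y = 0.893 / (1 + 0.423)
y = 0.893 / 1.423
y = 0.6275


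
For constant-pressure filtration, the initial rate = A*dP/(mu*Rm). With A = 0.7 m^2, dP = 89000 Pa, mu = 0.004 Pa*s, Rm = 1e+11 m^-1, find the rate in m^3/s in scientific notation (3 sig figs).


rate = A * dP / (mu * Rm)
rate = 0.7 * 89000 / (0.004 * 1e+11)
rate = 62300.0 / 4.000e+08
rate = 1.56e-04 m^3/s


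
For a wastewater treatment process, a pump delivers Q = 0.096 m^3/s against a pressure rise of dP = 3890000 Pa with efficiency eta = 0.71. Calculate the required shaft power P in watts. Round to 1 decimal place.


P = Q * dP / eta
P = 0.096 * 3890000 / 0.71
P = 373440.0 / 0.71
P = 525971.8 W


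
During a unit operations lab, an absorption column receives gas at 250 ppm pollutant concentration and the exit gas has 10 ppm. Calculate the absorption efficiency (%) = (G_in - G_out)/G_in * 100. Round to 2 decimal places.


Efficiency = (G_in - G_out) / G_in * 100%
Efficiency = (250 - 10) / 250 * 100
Efficiency = 240 / 250 * 100
Efficiency = 96.00%


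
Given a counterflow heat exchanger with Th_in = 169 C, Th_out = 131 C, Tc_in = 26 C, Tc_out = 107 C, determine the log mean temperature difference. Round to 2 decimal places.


dT1 = Th_in - Tc_out = 169 - 107 = 62
dT2 = Th_out - Tc_in = 131 - 26 = 105
LMTD = (dT1 - dT2) / ln(dT1/dT2)
LMTD = (62 - 105) / ln(62/105)
LMTD = 81.62 K


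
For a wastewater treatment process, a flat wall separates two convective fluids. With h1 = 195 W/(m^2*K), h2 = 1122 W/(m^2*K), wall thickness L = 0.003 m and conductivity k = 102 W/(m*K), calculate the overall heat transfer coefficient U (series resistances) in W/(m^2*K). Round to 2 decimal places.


1/U = 1/h1 + L/k + 1/h2
1/U = 1/195 + 0.003/102 + 1/1122
1/U = 0.0051282051 + 2.94118e-05 + 0.0008912656
1/U = 0.0060488825
U = 165.32 W/(m^2*K)


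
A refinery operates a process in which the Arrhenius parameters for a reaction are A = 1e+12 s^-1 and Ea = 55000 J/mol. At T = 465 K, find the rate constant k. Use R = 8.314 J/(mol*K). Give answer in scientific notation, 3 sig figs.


k = A * exp(-Ea/(R*T))
k = 1e+12 * exp(-55000 / (8.314 * 465))
k = 1e+12 * exp(-14.226554)
k = 6.63e+05


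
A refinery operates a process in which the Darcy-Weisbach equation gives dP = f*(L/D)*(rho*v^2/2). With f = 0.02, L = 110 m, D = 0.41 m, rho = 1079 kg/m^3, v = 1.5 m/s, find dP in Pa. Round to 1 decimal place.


dP = f * (L/D) * (rho*v^2/2)
dP = 0.02 * (110/0.41) * (1079*1.5^2/2)
L/D = 268.29268293
rho*v^2/2 = 1079*2.25/2 = 1213.875
dP = 0.02 * 268.29268293 * 1213.875
dP = 6513.5 Pa


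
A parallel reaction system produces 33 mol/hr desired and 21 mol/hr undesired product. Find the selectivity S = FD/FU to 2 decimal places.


S = desired product rate / undesired product rate
S = 33 / 21
S = 1.57


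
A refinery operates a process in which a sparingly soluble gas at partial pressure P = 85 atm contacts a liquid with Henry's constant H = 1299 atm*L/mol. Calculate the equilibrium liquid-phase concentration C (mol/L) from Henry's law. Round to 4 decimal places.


C = P / H
C = 85 / 1299
C = 0.0654 mol/L


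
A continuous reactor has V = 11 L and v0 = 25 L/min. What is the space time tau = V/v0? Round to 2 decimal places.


tau = V / v0
tau = 11 / 25
tau = 0.44 min


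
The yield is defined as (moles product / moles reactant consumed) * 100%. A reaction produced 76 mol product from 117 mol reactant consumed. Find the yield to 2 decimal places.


Yield = (moles product / moles consumed) * 100%
Yield = (76 / 117) * 100
Yield = 0.6496 * 100
Yield = 64.96%


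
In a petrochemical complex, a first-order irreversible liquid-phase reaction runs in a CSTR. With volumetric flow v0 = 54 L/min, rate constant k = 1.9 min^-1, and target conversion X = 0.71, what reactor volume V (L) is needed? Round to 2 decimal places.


V = v0 * X / (k * (1 - X))
V = 54 * 0.71 / (1.9 * (1 - 0.71))
V = 38.34 / (1.9 * 0.29)
V = 38.34 / 0.551
V = 69.58 L


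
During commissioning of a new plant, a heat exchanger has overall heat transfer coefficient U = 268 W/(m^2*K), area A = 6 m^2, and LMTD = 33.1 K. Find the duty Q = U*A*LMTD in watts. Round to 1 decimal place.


Q = U * A * LMTD
Q = 268 * 6 * 33.1
Q = 53224.8 W


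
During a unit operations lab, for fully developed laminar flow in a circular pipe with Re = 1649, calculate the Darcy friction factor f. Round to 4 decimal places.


f = 64 / Re
f = 64 / 1649
f = 0.0388


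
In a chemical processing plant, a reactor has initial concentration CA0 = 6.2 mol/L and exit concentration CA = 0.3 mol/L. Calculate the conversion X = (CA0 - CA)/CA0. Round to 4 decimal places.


X = (CA0 - CA) / CA0
X = (6.2 - 0.3) / 6.2
X = 5.9 / 6.2
X = 0.9516


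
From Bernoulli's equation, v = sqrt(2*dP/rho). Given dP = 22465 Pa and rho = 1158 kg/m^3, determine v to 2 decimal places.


v = sqrt(2*dP/rho)
v = sqrt(2*22465/1158)
v = sqrt(38.799655)
v = 6.23 m/s


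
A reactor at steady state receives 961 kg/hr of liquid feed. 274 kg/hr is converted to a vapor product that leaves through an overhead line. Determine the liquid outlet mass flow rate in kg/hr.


Steady-state mass balance on the main outlet: F_out = F_in - F_removed
F_out = 961 - 274
F_out = 687 kg/hr


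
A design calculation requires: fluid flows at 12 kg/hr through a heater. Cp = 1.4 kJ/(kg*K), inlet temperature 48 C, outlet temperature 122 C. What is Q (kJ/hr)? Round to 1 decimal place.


Q = m_dot * Cp * (T2 - T1)
Q = 12 * 1.4 * (122 - 48)
Q = 12 * 1.4 * 74
Q = 1243.2 kJ/hr


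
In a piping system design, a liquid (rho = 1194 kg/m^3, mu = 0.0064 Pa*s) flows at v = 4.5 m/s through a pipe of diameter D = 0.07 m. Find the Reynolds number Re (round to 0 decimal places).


Re = rho * v * D / mu
Re = 1194 * 4.5 * 0.07 / 0.0064
Re = 376.11 / 0.0064
Re = 58767


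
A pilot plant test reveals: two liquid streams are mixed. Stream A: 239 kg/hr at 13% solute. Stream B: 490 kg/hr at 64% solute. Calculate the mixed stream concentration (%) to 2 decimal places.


Mass balance on solute: F1*x1 + F2*x2 = F3*x3
F3 = F1 + F2 = 239 + 490 = 729 kg/hr
x3 = (F1*x1 + F2*x2)/F3
x3 = (239*0.13 + 490*0.64) / 729
x3 = 47.28%


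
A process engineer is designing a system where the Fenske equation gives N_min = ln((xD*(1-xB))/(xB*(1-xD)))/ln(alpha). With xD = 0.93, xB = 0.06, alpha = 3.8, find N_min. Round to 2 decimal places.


N_min = ln((xD*(1-xB))/(xB*(1-xD))) / ln(alpha)
Numerator inside ln: 0.8742 / 0.0042 = 208.142857
ln(208.142857) = 5.338225
ln(alpha) = ln(3.8) = 1.335001
N_min = 5.338225 / 1.335001 = 4.00


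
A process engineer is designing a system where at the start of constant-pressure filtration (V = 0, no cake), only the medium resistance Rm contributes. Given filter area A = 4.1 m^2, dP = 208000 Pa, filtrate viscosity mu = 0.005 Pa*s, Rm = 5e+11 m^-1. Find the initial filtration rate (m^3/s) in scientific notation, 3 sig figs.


rate = A * dP / (mu * Rm)
rate = 4.1 * 208000 / (0.005 * 5e+11)
rate = 852800.0 / 2.500e+09
rate = 3.41e-04 m^3/s


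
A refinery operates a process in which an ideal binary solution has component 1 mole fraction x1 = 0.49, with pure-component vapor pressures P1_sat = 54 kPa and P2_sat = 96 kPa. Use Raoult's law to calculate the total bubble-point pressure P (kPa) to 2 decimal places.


P = x1*P1_sat + x2*P2_sat
x2 = 1 - x1 = 1 - 0.49 = 0.51
P = 0.49*54 + 0.51*96
P = 26.46 + 48.96
P = 75.42 kPa


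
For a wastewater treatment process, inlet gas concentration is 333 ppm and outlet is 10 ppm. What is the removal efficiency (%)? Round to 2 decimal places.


Efficiency = (G_in - G_out) / G_in * 100%
Efficiency = (333 - 10) / 333 * 100
Efficiency = 323 / 333 * 100
Efficiency = 97.00%


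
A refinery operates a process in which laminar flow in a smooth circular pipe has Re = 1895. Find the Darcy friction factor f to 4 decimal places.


f = 64 / Re
f = 64 / 1895
f = 0.0338


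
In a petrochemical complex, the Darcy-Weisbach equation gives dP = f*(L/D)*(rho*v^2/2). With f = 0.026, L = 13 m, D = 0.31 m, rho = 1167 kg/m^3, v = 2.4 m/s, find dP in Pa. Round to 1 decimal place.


dP = f * (L/D) * (rho*v^2/2)
dP = 0.026 * (13/0.31) * (1167*2.4^2/2)
L/D = 41.93548387
rho*v^2/2 = 1167*5.76/2 = 3360.96
dP = 0.026 * 41.93548387 * 3360.96
dP = 3664.5 Pa


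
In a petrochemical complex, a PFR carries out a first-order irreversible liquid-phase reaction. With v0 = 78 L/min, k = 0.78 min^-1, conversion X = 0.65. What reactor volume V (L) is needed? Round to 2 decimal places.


V = (v0/k) * ln(1/(1-X))
V = (78/0.78) * ln(1/(1-0.65))
V = 100.0 * ln(2.857143)
V = 100.0 * 1.049822
V = 104.98 L


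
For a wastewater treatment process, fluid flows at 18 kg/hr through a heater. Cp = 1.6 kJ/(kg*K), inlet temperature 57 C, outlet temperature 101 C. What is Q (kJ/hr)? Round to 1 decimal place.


Q = m_dot * Cp * (T2 - T1)
Q = 18 * 1.6 * (101 - 57)
Q = 18 * 1.6 * 44
Q = 1267.2 kJ/hr


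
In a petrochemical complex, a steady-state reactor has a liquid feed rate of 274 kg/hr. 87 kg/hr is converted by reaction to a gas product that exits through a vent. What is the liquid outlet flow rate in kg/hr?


Steady-state mass balance on the main outlet: F_out = F_in - F_removed
F_out = 274 - 87
F_out = 187 kg/hr


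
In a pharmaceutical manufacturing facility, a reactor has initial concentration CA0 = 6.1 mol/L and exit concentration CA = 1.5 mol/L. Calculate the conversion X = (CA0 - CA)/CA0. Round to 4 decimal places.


X = (CA0 - CA) / CA0
X = (6.1 - 1.5) / 6.1
X = 4.6 / 6.1
X = 0.7541


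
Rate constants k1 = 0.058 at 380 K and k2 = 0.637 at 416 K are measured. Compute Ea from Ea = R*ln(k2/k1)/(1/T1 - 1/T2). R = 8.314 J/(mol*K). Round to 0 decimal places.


Ea = R * ln(k2/k1) / (1/T1 - 1/T2)
ln(k2/k1) = ln(0.637/0.058) = 2.3963266
1/T1 - 1/T2 = 1/380 - 1/416 = 0.000227732794
Ea = 8.314 * 2.3963266 / 0.000227732794
Ea = 87484 J/mol


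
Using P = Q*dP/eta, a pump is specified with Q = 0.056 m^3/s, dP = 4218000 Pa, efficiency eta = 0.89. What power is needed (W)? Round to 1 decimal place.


P = Q * dP / eta
P = 0.056 * 4218000 / 0.89
P = 236208.0 / 0.89
P = 265402.2 W


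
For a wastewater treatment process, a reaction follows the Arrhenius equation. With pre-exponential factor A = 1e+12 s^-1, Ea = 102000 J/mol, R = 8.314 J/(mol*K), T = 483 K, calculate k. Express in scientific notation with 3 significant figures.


k = A * exp(-Ea/(R*T))
k = 1e+12 * exp(-102000 / (8.314 * 483))
k = 1e+12 * exp(-25.400544)
k = 9.30e+00


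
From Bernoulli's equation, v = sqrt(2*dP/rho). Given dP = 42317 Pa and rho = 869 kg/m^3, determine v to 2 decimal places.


v = sqrt(2*dP/rho)
v = sqrt(2*42317/869)
v = sqrt(97.392405)
v = 9.87 m/s


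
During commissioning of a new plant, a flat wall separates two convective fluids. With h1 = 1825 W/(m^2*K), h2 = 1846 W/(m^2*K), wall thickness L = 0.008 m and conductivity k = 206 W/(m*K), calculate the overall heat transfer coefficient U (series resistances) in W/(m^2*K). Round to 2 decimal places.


1/U = 1/h1 + L/k + 1/h2
1/U = 1/1825 + 0.008/206 + 1/1846
1/U = 0.0005479452 + 3.8835e-05 + 0.0005417118
1/U = 0.001128492
U = 886.14 W/(m^2*K)


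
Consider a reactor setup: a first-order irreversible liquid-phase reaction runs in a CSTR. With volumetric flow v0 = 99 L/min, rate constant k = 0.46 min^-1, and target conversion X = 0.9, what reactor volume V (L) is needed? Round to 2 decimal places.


V = v0 * X / (k * (1 - X))
V = 99 * 0.9 / (0.46 * (1 - 0.9))
V = 89.1 / (0.46 * 0.1)
V = 89.1 / 0.046
V = 1936.96 L


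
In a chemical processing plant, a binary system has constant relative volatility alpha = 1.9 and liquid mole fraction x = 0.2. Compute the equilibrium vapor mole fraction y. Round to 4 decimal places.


y = alpha*x / (1 + (alpha-1)*x)
y = 1.9*0.2 / (1 + (1.9-1)*0.2)
y = 0.38 / (1 + 0.18)
y = 0.38 / 1.18
y = 0.3220


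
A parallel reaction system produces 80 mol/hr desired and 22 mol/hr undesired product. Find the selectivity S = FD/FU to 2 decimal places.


S = desired product rate / undesired product rate
S = 80 / 22
S = 3.64


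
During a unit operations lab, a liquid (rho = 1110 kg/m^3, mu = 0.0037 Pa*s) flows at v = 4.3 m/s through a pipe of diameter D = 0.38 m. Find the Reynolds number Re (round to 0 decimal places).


Re = rho * v * D / mu
Re = 1110 * 4.3 * 0.38 / 0.0037
Re = 1813.74 / 0.0037
Re = 490200


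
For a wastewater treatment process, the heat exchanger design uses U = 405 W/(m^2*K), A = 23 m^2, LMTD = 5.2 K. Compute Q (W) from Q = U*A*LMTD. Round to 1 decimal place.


Q = U * A * LMTD
Q = 405 * 23 * 5.2
Q = 48438.0 W


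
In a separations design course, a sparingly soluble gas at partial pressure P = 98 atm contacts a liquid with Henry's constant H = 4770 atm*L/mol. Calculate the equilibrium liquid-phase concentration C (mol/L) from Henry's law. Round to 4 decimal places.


C = P / H
C = 98 / 4770
C = 0.0205 mol/L


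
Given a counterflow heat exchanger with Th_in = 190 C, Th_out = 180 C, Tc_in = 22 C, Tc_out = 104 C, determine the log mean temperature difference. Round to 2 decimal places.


dT1 = Th_in - Tc_out = 190 - 104 = 86
dT2 = Th_out - Tc_in = 180 - 22 = 158
LMTD = (dT1 - dT2) / ln(dT1/dT2)
LMTD = (86 - 158) / ln(86/158)
LMTD = 118.37 K


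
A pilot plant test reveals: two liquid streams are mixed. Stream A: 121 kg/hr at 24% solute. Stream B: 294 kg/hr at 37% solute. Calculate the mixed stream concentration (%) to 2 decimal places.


Mass balance on solute: F1*x1 + F2*x2 = F3*x3
F3 = F1 + F2 = 121 + 294 = 415 kg/hr
x3 = (F1*x1 + F2*x2)/F3
x3 = (121*0.24 + 294*0.37) / 415
x3 = 33.21%


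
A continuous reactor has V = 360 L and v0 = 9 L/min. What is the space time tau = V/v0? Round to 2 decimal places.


tau = V / v0
tau = 360 / 9
tau = 40.00 min


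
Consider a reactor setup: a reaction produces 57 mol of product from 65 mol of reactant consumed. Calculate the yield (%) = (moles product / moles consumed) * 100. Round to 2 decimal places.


Yield = (moles product / moles consumed) * 100%
Yield = (57 / 65) * 100
Yield = 0.8769 * 100
Yield = 87.69%


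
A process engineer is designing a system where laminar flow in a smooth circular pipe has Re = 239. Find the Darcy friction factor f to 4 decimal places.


f = 64 / Re
f = 64 / 239
f = 0.2678


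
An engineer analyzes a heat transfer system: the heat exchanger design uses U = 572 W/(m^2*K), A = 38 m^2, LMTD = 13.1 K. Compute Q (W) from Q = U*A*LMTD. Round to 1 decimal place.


Q = U * A * LMTD
Q = 572 * 38 * 13.1
Q = 284741.6 W


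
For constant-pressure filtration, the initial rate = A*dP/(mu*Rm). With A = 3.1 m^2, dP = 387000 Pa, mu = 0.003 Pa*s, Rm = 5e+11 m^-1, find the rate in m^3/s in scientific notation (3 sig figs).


rate = A * dP / (mu * Rm)
rate = 3.1 * 387000 / (0.003 * 5e+11)
rate = 1199700.0 / 1.500e+09
rate = 8.00e-04 m^3/s


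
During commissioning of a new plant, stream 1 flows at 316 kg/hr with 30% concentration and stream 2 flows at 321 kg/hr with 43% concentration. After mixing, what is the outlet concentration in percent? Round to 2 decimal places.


Mass balance on solute: F1*x1 + F2*x2 = F3*x3
F3 = F1 + F2 = 316 + 321 = 637 kg/hr
x3 = (F1*x1 + F2*x2)/F3
x3 = (316*0.3 + 321*0.43) / 637
x3 = 36.55%
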